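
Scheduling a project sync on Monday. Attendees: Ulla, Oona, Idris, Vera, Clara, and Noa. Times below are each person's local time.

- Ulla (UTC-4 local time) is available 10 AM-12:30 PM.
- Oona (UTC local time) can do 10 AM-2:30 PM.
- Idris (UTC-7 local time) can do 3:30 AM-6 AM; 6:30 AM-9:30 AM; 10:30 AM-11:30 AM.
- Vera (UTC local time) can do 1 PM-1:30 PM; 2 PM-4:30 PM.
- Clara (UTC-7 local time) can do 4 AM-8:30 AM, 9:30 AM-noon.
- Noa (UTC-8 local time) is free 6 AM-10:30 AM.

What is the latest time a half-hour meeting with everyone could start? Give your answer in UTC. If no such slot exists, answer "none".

14:00

Ulla in UTC: 14:00-16:30 (add 4h to convert from UTC-4).
Oona in UTC: 10:00-14:30.
Idris in UTC: 10:30-13:00, 13:30-16:30, 17:30-18:30 (add 7h to convert from UTC-7).
Vera in UTC: 13:00-13:30, 14:00-16:30.
Clara in UTC: 11:00-15:30, 16:30-19:00 (add 7h to convert from UTC-7).
Noa in UTC: 14:00-18:30 (add 8h to convert from UTC-8).
Ulla ∩ Oona: 14:00-14:30.
Ulla ∩ Oona ∩ Idris: 14:00-14:30.
Ulla ∩ Oona ∩ Idris ∩ Vera: 14:00-14:30.
Ulla ∩ Oona ∩ Idris ∩ Vera ∩ Clara: 14:00-14:30.
Ulla ∩ Oona ∩ Idris ∩ Vera ∩ Clara ∩ Noa: 14:00-14:30.
The last common window of at least 30 minutes is 14:00-14:30; a 30-minute meeting can start as late as 14:00 and still end by 14:30.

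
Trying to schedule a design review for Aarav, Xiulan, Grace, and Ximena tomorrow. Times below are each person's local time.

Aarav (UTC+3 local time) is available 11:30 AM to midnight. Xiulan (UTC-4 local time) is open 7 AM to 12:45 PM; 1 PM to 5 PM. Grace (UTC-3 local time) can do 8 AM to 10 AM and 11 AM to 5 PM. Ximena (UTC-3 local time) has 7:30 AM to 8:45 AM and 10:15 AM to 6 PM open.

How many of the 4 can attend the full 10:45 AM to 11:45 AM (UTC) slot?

Aarav in UTC: 08:30-21:00 (subtract 3h to convert from UTC+3).
Xiulan in UTC: 11:00-16:45, 17:00-21:00 (add 4h to convert from UTC-4).
Grace in UTC: 11:00-13:00, 14:00-20:00 (add 3h to convert from UTC-3).
Ximena in UTC: 10:30-11:45, 13:15-21:00 (add 3h to convert from UTC-3).
Aarav and Ximena can make the full 10:45-11:45 slot — that's 2.

2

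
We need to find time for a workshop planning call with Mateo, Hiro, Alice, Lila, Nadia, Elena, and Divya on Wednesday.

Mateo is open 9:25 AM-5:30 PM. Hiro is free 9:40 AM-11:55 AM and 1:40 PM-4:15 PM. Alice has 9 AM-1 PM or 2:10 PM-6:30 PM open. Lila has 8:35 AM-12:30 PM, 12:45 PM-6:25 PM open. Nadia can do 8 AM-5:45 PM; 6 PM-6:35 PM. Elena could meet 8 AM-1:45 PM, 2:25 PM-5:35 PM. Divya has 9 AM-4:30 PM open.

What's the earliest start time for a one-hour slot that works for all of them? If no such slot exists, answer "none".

09:40

Mateo ∩ Hiro: 09:40-11:55, 13:40-16:15.
Mateo ∩ Hiro ∩ Alice: 09:40-11:55, 14:10-16:15.
Mateo ∩ Hiro ∩ Alice ∩ Lila: 09:40-11:55, 14:10-16:15.
Mateo ∩ Hiro ∩ Alice ∩ Lila ∩ Nadia: 09:40-11:55, 14:10-16:15.
Mateo ∩ Hiro ∩ Alice ∩ Lila ∩ Nadia ∩ Elena: 09:40-11:55, 14:25-16:15.
Mateo ∩ Hiro ∩ Alice ∩ Lila ∩ Nadia ∩ Elena ∩ Divya: 09:40-11:55, 14:25-16:15.
Those are the intersection windows.
The first common window of at least 60 minutes is 09:40-11:55, so the earliest start is 09:40.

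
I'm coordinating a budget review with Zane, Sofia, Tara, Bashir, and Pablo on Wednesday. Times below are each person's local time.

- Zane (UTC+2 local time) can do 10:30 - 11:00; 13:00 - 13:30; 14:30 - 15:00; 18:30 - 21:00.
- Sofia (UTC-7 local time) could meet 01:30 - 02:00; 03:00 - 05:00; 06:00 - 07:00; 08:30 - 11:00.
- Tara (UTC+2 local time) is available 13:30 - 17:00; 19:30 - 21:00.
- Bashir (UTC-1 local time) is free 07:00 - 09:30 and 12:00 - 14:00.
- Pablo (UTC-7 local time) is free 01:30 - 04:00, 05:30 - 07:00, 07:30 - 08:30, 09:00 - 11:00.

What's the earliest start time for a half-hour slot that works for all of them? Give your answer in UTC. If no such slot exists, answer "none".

Zane in UTC: 08:30-09:00, 11:00-11:30, 12:30-13:00, 16:30-19:00 (subtract 2h to convert from UTC+2).
Sofia in UTC: 08:30-09:00, 10:00-12:00, 13:00-14:00, 15:30-18:00 (add 7h to convert from UTC-7).
Tara in UTC: 11:30-15:00, 17:30-19:00 (subtract 2h to convert from UTC+2).
Bashir in UTC: 08:00-10:30, 13:00-15:00 (add 1h to convert from UTC-1).
Pablo in UTC: 08:30-11:00, 12:30-14:00, 14:30-15:30, 16:00-18:00 (add 7h to convert from UTC-7).
Zane ∩ Sofia: 08:30-09:00, 11:00-11:30, 16:30-18:00.
Zane ∩ Sofia ∩ Tara: 17:30-18:00.
Zane ∩ Sofia ∩ Tara ∩ Bashir: ∅.
Zane ∩ Sofia ∩ Tara ∩ Bashir ∩ Pablo: ∅.
There is no time when everyone is free.
No common window is at least 30 minutes long.

none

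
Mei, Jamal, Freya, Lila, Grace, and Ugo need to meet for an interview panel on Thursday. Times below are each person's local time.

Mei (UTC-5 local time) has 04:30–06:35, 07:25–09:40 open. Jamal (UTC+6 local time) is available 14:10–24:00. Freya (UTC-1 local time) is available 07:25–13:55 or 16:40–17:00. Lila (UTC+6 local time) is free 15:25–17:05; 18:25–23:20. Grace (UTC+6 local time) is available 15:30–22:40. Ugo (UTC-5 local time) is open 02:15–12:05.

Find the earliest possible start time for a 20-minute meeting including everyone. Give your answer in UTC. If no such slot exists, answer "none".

Mei in UTC: 09:30-11:35, 12:25-14:40 (add 5h to convert from UTC-5).
Jamal in UTC: 08:10-18:00 (subtract 6h to convert from UTC+6).
Freya in UTC: 08:25-14:55, 17:40-18:00 (add 1h to convert from UTC-1).
Lila in UTC: 09:25-11:05, 12:25-17:20 (subtract 6h to convert from UTC+6).
Grace in UTC: 09:30-16:40 (subtract 6h to convert from UTC+6).
Ugo in UTC: 07:15-17:05 (add 5h to convert from UTC-5).
Mei ∩ Jamal: 09:30-11:35, 12:25-14:40.
Mei ∩ Jamal ∩ Freya: 09:30-11:35, 12:25-14:40.
Mei ∩ Jamal ∩ Freya ∩ Lila: 09:30-11:05, 12:25-14:40.
Mei ∩ Jamal ∩ Freya ∩ Lila ∩ Grace: 09:30-11:05, 12:25-14:40.
Mei ∩ Jamal ∩ Freya ∩ Lila ∩ Grace ∩ Ugo: 09:30-11:05, 12:25-14:40.
So the common availability across everyone is 09:30-11:05, 12:25-14:40.
The first common window of at least 20 minutes is 09:30-11:05, so the earliest start is 09:30.

09:30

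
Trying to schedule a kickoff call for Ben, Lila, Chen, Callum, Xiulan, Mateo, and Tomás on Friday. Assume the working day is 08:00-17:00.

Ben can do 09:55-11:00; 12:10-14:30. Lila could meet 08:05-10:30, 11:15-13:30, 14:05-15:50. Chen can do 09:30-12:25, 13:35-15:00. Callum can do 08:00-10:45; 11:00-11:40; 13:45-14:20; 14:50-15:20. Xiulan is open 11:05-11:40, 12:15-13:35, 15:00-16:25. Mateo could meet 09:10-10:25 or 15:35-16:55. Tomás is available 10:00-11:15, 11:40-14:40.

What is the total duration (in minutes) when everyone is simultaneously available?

Ben ∩ Lila: 09:55-10:30, 12:10-13:30, 14:05-14:30.
Ben ∩ Lila ∩ Chen: 09:55-10:30, 12:10-12:25, 14:05-14:30.
Ben ∩ Lila ∩ Chen ∩ Callum: 09:55-10:30, 14:05-14:20.
Ben ∩ Lila ∩ Chen ∩ Callum ∩ Xiulan: ∅.
Ben ∩ Lila ∩ Chen ∩ Callum ∩ Xiulan ∩ Mateo: ∅.
Ben ∩ Lila ∩ Chen ∩ Callum ∩ Xiulan ∩ Mateo ∩ Tomás: ∅.
There is no time when everyone is free.
There is no common window, so the total is 0 minutes.

0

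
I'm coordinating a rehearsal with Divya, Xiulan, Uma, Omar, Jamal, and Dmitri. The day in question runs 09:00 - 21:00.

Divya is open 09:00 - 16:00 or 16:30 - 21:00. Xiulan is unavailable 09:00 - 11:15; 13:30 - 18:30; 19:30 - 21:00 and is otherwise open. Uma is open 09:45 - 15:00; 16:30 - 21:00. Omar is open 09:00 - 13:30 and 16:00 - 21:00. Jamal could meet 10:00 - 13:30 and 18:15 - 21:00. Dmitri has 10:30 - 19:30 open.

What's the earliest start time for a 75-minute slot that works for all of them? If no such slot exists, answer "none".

Divya free: 09:00-16:00, 16:30-21:00.
Xiulan free: 11:15-13:30, 18:30-19:30 (invert busy blocks within the working day).
Uma free: 09:45-15:00, 16:30-21:00.
Omar free: 09:00-13:30, 16:00-21:00.
Jamal free: 10:00-13:30, 18:15-21:00.
Dmitri free: 10:30-19:30.
Divya ∩ Xiulan: 11:15-13:30, 18:30-19:30.
Divya ∩ Xiulan ∩ Uma: 11:15-13:30, 18:30-19:30.
Divya ∩ Xiulan ∩ Uma ∩ Omar: 11:15-13:30, 18:30-19:30.
Divya ∩ Xiulan ∩ Uma ∩ Omar ∩ Jamal: 11:15-13:30, 18:30-19:30.
Divya ∩ Xiulan ∩ Uma ∩ Omar ∩ Jamal ∩ Dmitri: 11:15-13:30, 18:30-19:30.
The first common window of at least 75 minutes is 11:15-13:30, so the earliest start is 11:15.

11:15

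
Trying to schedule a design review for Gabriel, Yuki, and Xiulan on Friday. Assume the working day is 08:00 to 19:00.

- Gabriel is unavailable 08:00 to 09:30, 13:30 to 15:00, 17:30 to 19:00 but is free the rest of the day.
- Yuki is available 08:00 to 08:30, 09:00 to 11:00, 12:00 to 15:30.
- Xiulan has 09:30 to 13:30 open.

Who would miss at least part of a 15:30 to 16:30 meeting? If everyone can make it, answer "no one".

Gabriel free: 09:30-13:30, 15:00-17:30 (invert busy blocks within the working day).
Yuki free: 08:00-08:30, 09:00-11:00, 12:00-15:30.
Xiulan free: 09:30-13:30.
Gabriel: free for 15:30-16:30. Yuki: not fully free for 15:30-16:30. Xiulan: not fully free for 15:30-16:30.

Xiulan, Yuki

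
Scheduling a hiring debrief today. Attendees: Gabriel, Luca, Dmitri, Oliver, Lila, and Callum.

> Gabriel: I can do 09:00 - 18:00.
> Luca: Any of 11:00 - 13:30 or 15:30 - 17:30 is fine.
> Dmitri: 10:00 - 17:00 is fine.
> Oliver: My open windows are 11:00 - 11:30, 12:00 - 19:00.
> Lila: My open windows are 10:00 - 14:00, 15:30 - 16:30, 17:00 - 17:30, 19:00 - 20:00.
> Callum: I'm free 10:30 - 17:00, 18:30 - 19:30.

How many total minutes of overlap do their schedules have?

Gabriel ∩ Luca: 11:00-13:30, 15:30-17:30.
Gabriel ∩ Luca ∩ Dmitri: 11:00-13:30, 15:30-17:00.
Gabriel ∩ Luca ∩ Dmitri ∩ Oliver: 11:00-11:30, 12:00-13:30, 15:30-17:00.
Gabriel ∩ Luca ∩ Dmitri ∩ Oliver ∩ Lila: 11:00-11:30, 12:00-13:30, 15:30-16:30.
Gabriel ∩ Luca ∩ Dmitri ∩ Oliver ∩ Lila ∩ Callum: 11:00-11:30, 12:00-13:30, 15:30-16:30.
Summing the common windows: 30 + 90 + 60 = 180 minutes.

180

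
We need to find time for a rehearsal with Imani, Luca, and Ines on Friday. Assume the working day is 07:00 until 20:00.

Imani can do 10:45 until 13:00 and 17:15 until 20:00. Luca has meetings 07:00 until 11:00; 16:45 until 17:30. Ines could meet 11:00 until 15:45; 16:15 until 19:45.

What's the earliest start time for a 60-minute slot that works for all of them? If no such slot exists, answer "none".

Imani free: 10:45-13:00, 17:15-20:00.
Luca free: 11:00-16:45, 17:30-20:00 (invert busy blocks within the working day).
Ines free: 11:00-15:45, 16:15-19:45.
Imani ∩ Luca: 11:00-13:00, 17:30-20:00.
Imani ∩ Luca ∩ Ines: 11:00-13:00, 17:30-19:45.
The first common window of at least 60 minutes is 11:00-13:00, so the earliest start is 11:00.

11:00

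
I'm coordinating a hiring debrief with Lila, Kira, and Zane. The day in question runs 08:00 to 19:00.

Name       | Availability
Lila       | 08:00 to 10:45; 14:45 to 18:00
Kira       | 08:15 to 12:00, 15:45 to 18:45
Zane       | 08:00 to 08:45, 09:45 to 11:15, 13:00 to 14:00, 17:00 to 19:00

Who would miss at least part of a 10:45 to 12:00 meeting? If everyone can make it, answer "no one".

Lila: not fully free for 10:45-12:00. Kira: free for 10:45-12:00. Zane: not fully free for 10:45-12:00.

Lila, Zane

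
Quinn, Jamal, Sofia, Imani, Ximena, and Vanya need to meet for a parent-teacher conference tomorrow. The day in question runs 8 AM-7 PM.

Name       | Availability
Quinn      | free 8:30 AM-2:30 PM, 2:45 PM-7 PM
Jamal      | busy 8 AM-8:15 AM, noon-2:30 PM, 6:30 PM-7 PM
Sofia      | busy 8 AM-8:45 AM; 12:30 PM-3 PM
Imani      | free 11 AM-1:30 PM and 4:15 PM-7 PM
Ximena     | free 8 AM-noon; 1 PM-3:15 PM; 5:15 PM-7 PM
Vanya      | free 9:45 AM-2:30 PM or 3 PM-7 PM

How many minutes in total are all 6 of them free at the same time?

135

Quinn free: 08:30-14:30, 14:45-19:00.
Jamal free: 08:15-12:00, 14:30-18:30 (invert busy blocks within the working day).
Sofia free: 08:45-12:30, 15:00-19:00 (invert busy blocks within the working day).
Imani free: 11:00-13:30, 16:15-19:00.
Ximena free: 08:00-12:00, 13:00-15:15, 17:15-19:00.
Vanya free: 09:45-14:30, 15:00-19:00.
Quinn ∩ Jamal: 08:30-12:00, 14:45-18:30.
Quinn ∩ Jamal ∩ Sofia: 08:45-12:00, 15:00-18:30.
Quinn ∩ Jamal ∩ Sofia ∩ Imani: 11:00-12:00, 16:15-18:30.
Quinn ∩ Jamal ∩ Sofia ∩ Imani ∩ Ximena: 11:00-12:00, 17:15-18:30.
Quinn ∩ Jamal ∩ Sofia ∩ Imani ∩ Ximena ∩ Vanya: 11:00-12:00, 17:15-18:30.
Summing the common windows: 60 + 75 = 135 minutes.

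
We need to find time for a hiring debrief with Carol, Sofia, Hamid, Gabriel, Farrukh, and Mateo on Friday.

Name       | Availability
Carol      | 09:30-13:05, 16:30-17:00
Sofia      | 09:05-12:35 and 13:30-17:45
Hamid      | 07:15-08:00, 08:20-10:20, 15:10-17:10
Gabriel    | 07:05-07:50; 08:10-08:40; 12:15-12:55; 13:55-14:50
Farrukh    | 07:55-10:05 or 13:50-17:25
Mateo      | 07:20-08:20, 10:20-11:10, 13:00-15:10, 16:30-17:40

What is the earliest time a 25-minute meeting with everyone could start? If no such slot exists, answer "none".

none

Carol ∩ Sofia: 09:30-12:35, 16:30-17:00.
Carol ∩ Sofia ∩ Hamid: 09:30-10:20, 16:30-17:00.
Carol ∩ Sofia ∩ Hamid ∩ Gabriel: ∅.
Carol ∩ Sofia ∩ Hamid ∩ Gabriel ∩ Farrukh: ∅.
Carol ∩ Sofia ∩ Hamid ∩ Gabriel ∩ Farrukh ∩ Mateo: ∅.
There is no time when everyone is free.
No common window is at least 25 minutes long.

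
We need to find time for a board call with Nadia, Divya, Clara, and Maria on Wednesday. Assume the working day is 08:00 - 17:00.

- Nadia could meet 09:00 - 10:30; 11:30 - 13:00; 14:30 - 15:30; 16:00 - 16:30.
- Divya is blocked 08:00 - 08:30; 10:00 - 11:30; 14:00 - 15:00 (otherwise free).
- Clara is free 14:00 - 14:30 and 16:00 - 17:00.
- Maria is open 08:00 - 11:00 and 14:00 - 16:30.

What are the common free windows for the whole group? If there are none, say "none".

Nadia free: 09:00-10:30, 11:30-13:00, 14:30-15:30, 16:00-16:30.
Divya free: 08:30-10:00, 11:30-14:00, 15:00-17:00 (invert busy blocks within the working day).
Clara free: 14:00-14:30, 16:00-17:00.
Maria free: 08:00-11:00, 14:00-16:30.
Nadia ∩ Divya: 09:00-10:00, 11:30-13:00, 15:00-15:30, 16:00-16:30.
Nadia ∩ Divya ∩ Clara: 16:00-16:30.
Nadia ∩ Divya ∩ Clara ∩ Maria: 16:00-16:30.

16:00-16:30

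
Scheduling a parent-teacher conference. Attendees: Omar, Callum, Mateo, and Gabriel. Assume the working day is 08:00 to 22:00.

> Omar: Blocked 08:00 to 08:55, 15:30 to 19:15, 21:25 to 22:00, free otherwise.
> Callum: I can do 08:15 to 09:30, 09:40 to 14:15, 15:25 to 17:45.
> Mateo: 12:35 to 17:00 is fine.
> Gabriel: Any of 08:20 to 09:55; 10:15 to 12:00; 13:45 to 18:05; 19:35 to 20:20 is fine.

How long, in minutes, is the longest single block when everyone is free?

30

Omar free: 08:55-15:30, 19:15-21:25 (invert busy blocks within the working day).
Callum free: 08:15-09:30, 09:40-14:15, 15:25-17:45.
Mateo free: 12:35-17:00.
Gabriel free: 08:20-09:55, 10:15-12:00, 13:45-18:05, 19:35-20:20.
Omar ∩ Callum: 08:55-09:30, 09:40-14:15, 15:25-15:30.
Omar ∩ Callum ∩ Mateo: 12:35-14:15, 15:25-15:30.
Omar ∩ Callum ∩ Mateo ∩ Gabriel: 13:45-14:15, 15:25-15:30.
Those are the intersection windows.
The longest is 13:45-14:15 at 30 minutes.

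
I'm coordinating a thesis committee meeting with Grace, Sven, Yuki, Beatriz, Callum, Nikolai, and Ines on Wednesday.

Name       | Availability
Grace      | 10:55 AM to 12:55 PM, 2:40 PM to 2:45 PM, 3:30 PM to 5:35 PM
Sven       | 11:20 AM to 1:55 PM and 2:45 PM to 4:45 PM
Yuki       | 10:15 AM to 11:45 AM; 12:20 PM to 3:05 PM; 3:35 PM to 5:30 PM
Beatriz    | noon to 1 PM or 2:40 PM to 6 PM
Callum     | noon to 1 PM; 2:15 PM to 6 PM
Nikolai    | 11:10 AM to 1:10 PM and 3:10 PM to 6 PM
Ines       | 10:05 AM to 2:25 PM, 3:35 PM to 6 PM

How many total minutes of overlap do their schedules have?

Grace ∩ Sven: 11:20-12:55, 15:30-16:45.
Grace ∩ Sven ∩ Yuki: 11:20-11:45, 12:20-12:55, 15:35-16:45.
Grace ∩ Sven ∩ Yuki ∩ Beatriz: 12:20-12:55, 15:35-16:45.
Grace ∩ Sven ∩ Yuki ∩ Beatriz ∩ Callum: 12:20-12:55, 15:35-16:45.
Grace ∩ Sven ∩ Yuki ∩ Beatriz ∩ Callum ∩ Nikolai: 12:20-12:55, 15:35-16:45.
Grace ∩ Sven ∩ Yuki ∩ Beatriz ∩ Callum ∩ Nikolai ∩ Ines: 12:20-12:55, 15:35-16:45.
Those are the intersection windows.
Summing the common windows: 35 + 70 = 105 minutes.

105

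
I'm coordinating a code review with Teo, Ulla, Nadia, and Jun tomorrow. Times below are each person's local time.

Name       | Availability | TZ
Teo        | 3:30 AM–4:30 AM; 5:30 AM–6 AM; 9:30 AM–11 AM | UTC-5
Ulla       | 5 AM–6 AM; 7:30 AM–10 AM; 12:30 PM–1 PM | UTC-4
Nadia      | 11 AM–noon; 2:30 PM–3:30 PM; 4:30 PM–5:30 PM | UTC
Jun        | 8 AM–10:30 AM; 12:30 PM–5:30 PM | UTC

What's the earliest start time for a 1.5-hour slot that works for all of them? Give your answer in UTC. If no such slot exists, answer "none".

Teo in UTC: 08:30-09:30, 10:30-11:00, 14:30-16:00 (add 5h to convert from UTC-5).
Ulla in UTC: 09:00-10:00, 11:30-14:00, 16:30-17:00 (add 4h to convert from UTC-4).
Nadia in UTC: 11:00-12:00, 14:30-15:30, 16:30-17:30.
Jun in UTC: 08:00-10:30, 12:30-17:30.
Teo ∩ Ulla: 09:00-09:30.
Teo ∩ Ulla ∩ Nadia: ∅.
Teo ∩ Ulla ∩ Nadia ∩ Jun: ∅.
There is no time when everyone is free.
No common window is at least 90 minutes long.

none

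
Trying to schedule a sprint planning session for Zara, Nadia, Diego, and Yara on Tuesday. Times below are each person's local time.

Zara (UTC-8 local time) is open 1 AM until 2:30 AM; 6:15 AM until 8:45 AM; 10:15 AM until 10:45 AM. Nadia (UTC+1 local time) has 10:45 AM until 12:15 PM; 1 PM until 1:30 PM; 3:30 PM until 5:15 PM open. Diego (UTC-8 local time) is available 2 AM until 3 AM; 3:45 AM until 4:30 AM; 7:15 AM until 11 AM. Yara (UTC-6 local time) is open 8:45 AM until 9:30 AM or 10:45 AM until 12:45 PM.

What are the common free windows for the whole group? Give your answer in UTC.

15:15-15:30

Zara in UTC: 09:00-10:30, 14:15-16:45, 18:15-18:45 (add 8h to convert from UTC-8).
Nadia in UTC: 09:45-11:15, 12:00-12:30, 14:30-16:15 (subtract 1h to convert from UTC+1).
Diego in UTC: 10:00-11:00, 11:45-12:30, 15:15-19:00 (add 8h to convert from UTC-8).
Yara in UTC: 14:45-15:30, 16:45-18:45 (add 6h to convert from UTC-6).
Zara ∩ Nadia: 09:45-10:30, 14:30-16:15.
Zara ∩ Nadia ∩ Diego: 10:00-10:30, 15:15-16:15.
Zara ∩ Nadia ∩ Diego ∩ Yara: 15:15-15:30.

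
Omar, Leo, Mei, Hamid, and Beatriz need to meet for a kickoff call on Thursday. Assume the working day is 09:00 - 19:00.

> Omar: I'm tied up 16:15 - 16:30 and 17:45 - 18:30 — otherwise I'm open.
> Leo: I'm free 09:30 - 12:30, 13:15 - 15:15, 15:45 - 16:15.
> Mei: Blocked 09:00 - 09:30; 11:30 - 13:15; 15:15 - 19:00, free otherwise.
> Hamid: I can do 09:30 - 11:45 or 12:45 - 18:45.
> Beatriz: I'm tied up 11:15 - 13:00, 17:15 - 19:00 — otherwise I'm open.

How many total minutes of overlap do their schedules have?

225

Omar free: 09:00-16:15, 16:30-17:45, 18:30-19:00 (invert busy blocks within the working day).
Leo free: 09:30-12:30, 13:15-15:15, 15:45-16:15.
Mei free: 09:30-11:30, 13:15-15:15 (invert busy blocks within the working day).
Hamid free: 09:30-11:45, 12:45-18:45.
Beatriz free: 09:00-11:15, 13:00-17:15 (invert busy blocks within the working day).
Omar ∩ Leo: 09:30-12:30, 13:15-15:15, 15:45-16:15.
Omar ∩ Leo ∩ Mei: 09:30-11:30, 13:15-15:15.
Omar ∩ Leo ∩ Mei ∩ Hamid: 09:30-11:30, 13:15-15:15.
Omar ∩ Leo ∩ Mei ∩ Hamid ∩ Beatriz: 09:30-11:15, 13:15-15:15.
Summing the common windows: 105 + 120 = 225 minutes.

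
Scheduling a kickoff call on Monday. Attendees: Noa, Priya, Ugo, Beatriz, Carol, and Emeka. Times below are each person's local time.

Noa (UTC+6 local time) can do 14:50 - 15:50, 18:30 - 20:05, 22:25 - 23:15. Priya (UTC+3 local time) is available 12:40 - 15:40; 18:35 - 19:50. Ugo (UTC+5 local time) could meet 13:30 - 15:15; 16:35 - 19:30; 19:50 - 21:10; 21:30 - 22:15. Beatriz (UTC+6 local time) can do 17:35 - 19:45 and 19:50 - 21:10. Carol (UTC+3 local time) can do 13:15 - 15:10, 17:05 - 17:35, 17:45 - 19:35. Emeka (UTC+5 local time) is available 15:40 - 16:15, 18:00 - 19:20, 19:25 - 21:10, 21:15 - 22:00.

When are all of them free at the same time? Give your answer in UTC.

none

Noa in UTC: 08:50-09:50, 12:30-14:05, 16:25-17:15 (subtract 6h to convert from UTC+6).
Priya in UTC: 09:40-12:40, 15:35-16:50 (subtract 3h to convert from UTC+3).
Ugo in UTC: 08:30-10:15, 11:35-14:30, 14:50-16:10, 16:30-17:15 (subtract 5h to convert from UTC+5).
Beatriz in UTC: 11:35-13:45, 13:50-15:10 (subtract 6h to convert from UTC+6).
Carol in UTC: 10:15-12:10, 14:05-14:35, 14:45-16:35 (subtract 3h to convert from UTC+3).
Emeka in UTC: 10:40-11:15, 13:00-14:20, 14:25-16:10, 16:15-17:00 (subtract 5h to convert from UTC+5).
Noa ∩ Priya: 09:40-09:50, 12:30-12:40, 16:25-16:50.
Noa ∩ Priya ∩ Ugo: 09:40-09:50, 12:30-12:40, 16:30-16:50.
Noa ∩ Priya ∩ Ugo ∩ Beatriz: 12:30-12:40.
Noa ∩ Priya ∩ Ugo ∩ Beatriz ∩ Carol: ∅.
Noa ∩ Priya ∩ Ugo ∩ Beatriz ∩ Carol ∩ Emeka: ∅.
There is no time when everyone is free.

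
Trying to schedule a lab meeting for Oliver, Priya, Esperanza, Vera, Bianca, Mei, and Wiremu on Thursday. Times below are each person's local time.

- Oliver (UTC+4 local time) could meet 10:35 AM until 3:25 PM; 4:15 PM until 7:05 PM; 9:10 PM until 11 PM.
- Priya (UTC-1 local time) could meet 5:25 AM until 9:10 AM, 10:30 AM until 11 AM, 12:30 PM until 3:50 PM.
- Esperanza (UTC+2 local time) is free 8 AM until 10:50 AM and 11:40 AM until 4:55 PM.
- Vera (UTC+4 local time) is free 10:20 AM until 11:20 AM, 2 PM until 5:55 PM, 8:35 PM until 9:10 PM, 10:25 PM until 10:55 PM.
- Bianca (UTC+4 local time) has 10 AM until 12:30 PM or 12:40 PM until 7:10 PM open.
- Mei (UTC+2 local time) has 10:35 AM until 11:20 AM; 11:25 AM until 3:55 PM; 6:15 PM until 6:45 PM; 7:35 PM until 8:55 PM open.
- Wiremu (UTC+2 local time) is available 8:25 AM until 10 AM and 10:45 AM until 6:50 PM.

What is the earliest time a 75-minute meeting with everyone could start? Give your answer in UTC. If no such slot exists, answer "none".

none

Oliver in UTC: 06:35-11:25, 12:15-15:05, 17:10-19:00 (subtract 4h to convert from UTC+4).
Priya in UTC: 06:25-10:10, 11:30-12:00, 13:30-16:50 (add 1h to convert from UTC-1).
Esperanza in UTC: 06:00-08:50, 09:40-14:55 (subtract 2h to convert from UTC+2).
Vera in UTC: 06:20-07:20, 10:00-13:55, 16:35-17:10, 18:25-18:55 (subtract 4h to convert from UTC+4).
Bianca in UTC: 06:00-08:30, 08:40-15:10 (subtract 4h to convert from UTC+4).
Mei in UTC: 08:35-09:20, 09:25-13:55, 16:15-16:45, 17:35-18:55 (subtract 2h to convert from UTC+2).
Wiremu in UTC: 06:25-08:00, 08:45-16:50 (subtract 2h to convert from UTC+2).
Oliver ∩ Priya: 06:35-10:10, 13:30-15:05.
Oliver ∩ Priya ∩ Esperanza: 06:35-08:50, 09:40-10:10, 13:30-14:55.
Oliver ∩ Priya ∩ Esperanza ∩ Vera: 06:35-07:20, 10:00-10:10, 13:30-13:55.
Oliver ∩ Priya ∩ Esperanza ∩ Vera ∩ Bianca: 06:35-07:20, 10:00-10:10, 13:30-13:55.
Oliver ∩ Priya ∩ Esperanza ∩ Vera ∩ Bianca ∩ Mei: 10:00-10:10, 13:30-13:55.
Oliver ∩ Priya ∩ Esperanza ∩ Vera ∩ Bianca ∩ Mei ∩ Wiremu: 10:00-10:10, 13:30-13:55.
No common window is at least 75 minutes long.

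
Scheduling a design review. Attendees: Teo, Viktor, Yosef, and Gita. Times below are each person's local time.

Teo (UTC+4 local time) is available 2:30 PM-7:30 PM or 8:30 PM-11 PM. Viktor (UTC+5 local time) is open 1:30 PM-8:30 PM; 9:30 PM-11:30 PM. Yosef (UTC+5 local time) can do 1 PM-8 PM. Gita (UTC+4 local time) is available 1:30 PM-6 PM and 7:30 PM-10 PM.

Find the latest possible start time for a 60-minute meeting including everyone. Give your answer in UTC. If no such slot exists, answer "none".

Teo in UTC: 10:30-15:30, 16:30-19:00 (subtract 4h to convert from UTC+4).
Viktor in UTC: 08:30-15:30, 16:30-18:30 (subtract 5h to convert from UTC+5).
Yosef in UTC: 08:00-15:00 (subtract 5h to convert from UTC+5).
Gita in UTC: 09:30-14:00, 15:30-18:00 (subtract 4h to convert from UTC+4).
Teo ∩ Viktor: 10:30-15:30, 16:30-18:30.
Teo ∩ Viktor ∩ Yosef: 10:30-15:00.
Teo ∩ Viktor ∩ Yosef ∩ Gita: 10:30-14:00.
The last common window of at least 60 minutes is 10:30-14:00; a 60-minute meeting can start as late as 13:00 and still end by 14:00.

13:00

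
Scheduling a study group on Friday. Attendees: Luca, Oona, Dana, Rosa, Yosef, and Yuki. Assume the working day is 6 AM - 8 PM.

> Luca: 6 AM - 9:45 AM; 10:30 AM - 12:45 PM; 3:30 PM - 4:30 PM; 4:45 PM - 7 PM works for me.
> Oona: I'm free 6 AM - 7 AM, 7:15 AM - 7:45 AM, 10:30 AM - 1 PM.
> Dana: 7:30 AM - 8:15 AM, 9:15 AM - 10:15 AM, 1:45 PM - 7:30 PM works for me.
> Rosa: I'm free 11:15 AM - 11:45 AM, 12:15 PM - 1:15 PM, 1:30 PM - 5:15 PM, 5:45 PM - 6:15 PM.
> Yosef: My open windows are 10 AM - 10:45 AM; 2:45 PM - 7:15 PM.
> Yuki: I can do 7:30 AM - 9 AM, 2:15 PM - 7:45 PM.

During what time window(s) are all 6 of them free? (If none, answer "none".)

none

Luca ∩ Oona: 06:00-07:00, 07:15-07:45, 10:30-12:45.
Luca ∩ Oona ∩ Dana: 07:30-07:45.
Luca ∩ Oona ∩ Dana ∩ Rosa: ∅.
Luca ∩ Oona ∩ Dana ∩ Rosa ∩ Yosef: ∅.
Luca ∩ Oona ∩ Dana ∩ Rosa ∩ Yosef ∩ Yuki: ∅.
There is no time when everyone is free.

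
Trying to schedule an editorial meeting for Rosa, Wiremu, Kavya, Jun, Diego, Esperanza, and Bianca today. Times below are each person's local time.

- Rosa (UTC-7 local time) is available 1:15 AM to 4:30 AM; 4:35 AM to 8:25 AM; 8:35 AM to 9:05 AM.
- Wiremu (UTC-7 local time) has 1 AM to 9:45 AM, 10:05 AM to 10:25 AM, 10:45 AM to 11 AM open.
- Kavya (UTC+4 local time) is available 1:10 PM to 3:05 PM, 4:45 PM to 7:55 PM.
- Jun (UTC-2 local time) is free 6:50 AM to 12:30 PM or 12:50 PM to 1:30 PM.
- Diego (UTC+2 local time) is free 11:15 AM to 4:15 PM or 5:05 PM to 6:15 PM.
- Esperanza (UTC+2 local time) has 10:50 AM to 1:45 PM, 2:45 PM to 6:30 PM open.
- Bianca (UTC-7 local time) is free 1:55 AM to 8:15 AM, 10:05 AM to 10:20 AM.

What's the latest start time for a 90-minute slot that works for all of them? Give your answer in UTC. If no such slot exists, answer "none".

Rosa in UTC: 08:15-11:30, 11:35-15:25, 15:35-16:05 (add 7h to convert from UTC-7).
Wiremu in UTC: 08:00-16:45, 17:05-17:25, 17:45-18:00 (add 7h to convert from UTC-7).
Kavya in UTC: 09:10-11:05, 12:45-15:55 (subtract 4h to convert from UTC+4).
Jun in UTC: 08:50-14:30, 14:50-15:30 (add 2h to convert from UTC-2).
Diego in UTC: 09:15-14:15, 15:05-16:15 (subtract 2h to convert from UTC+2).
Esperanza in UTC: 08:50-11:45, 12:45-16:30 (subtract 2h to convert from UTC+2).
Bianca in UTC: 08:55-15:15, 17:05-17:20 (add 7h to convert from UTC-7).
Rosa ∩ Wiremu: 08:15-11:30, 11:35-15:25, 15:35-16:05.
Rosa ∩ Wiremu ∩ Kavya: 09:10-11:05, 12:45-15:25, 15:35-15:55.
Rosa ∩ Wiremu ∩ Kavya ∩ Jun: 09:10-11:05, 12:45-14:30, 14:50-15:25.
Rosa ∩ Wiremu ∩ Kavya ∩ Jun ∩ Diego: 09:15-11:05, 12:45-14:15, 15:05-15:25.
Rosa ∩ Wiremu ∩ Kavya ∩ Jun ∩ Diego ∩ Esperanza: 09:15-11:05, 12:45-14:15, 15:05-15:25.
Rosa ∩ Wiremu ∩ Kavya ∩ Jun ∩ Diego ∩ Esperanza ∩ Bianca: 09:15-11:05, 12:45-14:15, 15:05-15:15.
Those are the intersection windows.
The last common window of at least 90 minutes is 12:45-14:15; a 90-minute meeting can start as late as 12:45 and still end by 14:15.

12:45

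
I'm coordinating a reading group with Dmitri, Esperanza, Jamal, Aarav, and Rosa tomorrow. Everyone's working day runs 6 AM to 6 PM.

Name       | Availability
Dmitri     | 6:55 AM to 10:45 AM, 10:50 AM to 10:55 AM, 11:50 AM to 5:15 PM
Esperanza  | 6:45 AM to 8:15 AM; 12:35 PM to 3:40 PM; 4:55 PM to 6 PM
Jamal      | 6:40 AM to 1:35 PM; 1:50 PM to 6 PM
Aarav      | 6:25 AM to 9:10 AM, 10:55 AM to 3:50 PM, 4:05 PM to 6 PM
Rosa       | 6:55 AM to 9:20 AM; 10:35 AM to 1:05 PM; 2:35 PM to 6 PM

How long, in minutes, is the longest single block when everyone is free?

Dmitri ∩ Esperanza: 06:55-08:15, 12:35-15:40, 16:55-17:15.
Dmitri ∩ Esperanza ∩ Jamal: 06:55-08:15, 12:35-13:35, 13:50-15:40, 16:55-17:15.
Dmitri ∩ Esperanza ∩ Jamal ∩ Aarav: 06:55-08:15, 12:35-13:35, 13:50-15:40, 16:55-17:15.
Dmitri ∩ Esperanza ∩ Jamal ∩ Aarav ∩ Rosa: 06:55-08:15, 12:35-13:05, 14:35-15:40, 16:55-17:15.
The longest is 06:55-08:15 at 80 minutes.

80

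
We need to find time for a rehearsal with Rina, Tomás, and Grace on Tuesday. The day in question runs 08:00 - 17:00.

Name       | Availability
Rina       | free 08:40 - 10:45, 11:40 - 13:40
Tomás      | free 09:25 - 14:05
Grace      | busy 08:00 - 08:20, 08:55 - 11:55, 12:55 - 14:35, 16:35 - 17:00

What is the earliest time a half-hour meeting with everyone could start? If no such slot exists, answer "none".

11:55

Rina free: 08:40-10:45, 11:40-13:40.
Tomás free: 09:25-14:05.
Grace free: 08:20-08:55, 11:55-12:55, 14:35-16:35 (invert busy blocks within the working day).
Rina ∩ Tomás: 09:25-10:45, 11:40-13:40.
Rina ∩ Tomás ∩ Grace: 11:55-12:55.
So the common availability across everyone is 11:55-12:55.
The first common window of at least 30 minutes is 11:55-12:55, so the earliest start is 11:55.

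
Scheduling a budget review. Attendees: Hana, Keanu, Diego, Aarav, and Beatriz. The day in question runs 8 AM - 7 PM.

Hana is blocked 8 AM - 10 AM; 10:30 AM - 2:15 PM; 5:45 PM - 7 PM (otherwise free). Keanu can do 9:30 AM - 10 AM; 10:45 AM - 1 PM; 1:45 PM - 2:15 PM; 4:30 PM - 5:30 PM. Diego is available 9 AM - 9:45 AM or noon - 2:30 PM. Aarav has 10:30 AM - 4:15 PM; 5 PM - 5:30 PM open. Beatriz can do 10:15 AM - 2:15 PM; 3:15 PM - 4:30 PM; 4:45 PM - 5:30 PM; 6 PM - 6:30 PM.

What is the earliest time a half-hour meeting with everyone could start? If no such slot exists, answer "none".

none

Hana free: 10:00-10:30, 14:15-17:45 (invert busy blocks within the working day).
Keanu free: 09:30-10:00, 10:45-13:00, 13:45-14:15, 16:30-17:30.
Diego free: 09:00-09:45, 12:00-14:30.
Aarav free: 10:30-16:15, 17:00-17:30.
Beatriz free: 10:15-14:15, 15:15-16:30, 16:45-17:30, 18:00-18:30.
Hana ∩ Keanu: 16:30-17:30.
Hana ∩ Keanu ∩ Diego: ∅.
Hana ∩ Keanu ∩ Diego ∩ Aarav: ∅.
Hana ∩ Keanu ∩ Diego ∩ Aarav ∩ Beatriz: ∅.
There is no time when everyone is free.
No common window is at least 30 minutes long.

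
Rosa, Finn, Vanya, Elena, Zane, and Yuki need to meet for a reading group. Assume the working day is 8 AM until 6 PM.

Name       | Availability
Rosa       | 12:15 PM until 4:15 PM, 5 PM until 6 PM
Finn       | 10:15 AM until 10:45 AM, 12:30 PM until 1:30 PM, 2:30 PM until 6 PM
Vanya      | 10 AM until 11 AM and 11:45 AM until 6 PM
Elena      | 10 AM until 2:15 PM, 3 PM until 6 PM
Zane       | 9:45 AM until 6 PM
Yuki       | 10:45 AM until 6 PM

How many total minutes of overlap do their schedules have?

195

Rosa ∩ Finn: 12:30-13:30, 14:30-16:15, 17:00-18:00.
Rosa ∩ Finn ∩ Vanya: 12:30-13:30, 14:30-16:15, 17:00-18:00.
Rosa ∩ Finn ∩ Vanya ∩ Elena: 12:30-13:30, 15:00-16:15, 17:00-18:00.
Rosa ∩ Finn ∩ Vanya ∩ Elena ∩ Zane: 12:30-13:30, 15:00-16:15, 17:00-18:00.
Rosa ∩ Finn ∩ Vanya ∩ Elena ∩ Zane ∩ Yuki: 12:30-13:30, 15:00-16:15, 17:00-18:00.
Summing the common windows: 60 + 75 + 60 = 195 minutes.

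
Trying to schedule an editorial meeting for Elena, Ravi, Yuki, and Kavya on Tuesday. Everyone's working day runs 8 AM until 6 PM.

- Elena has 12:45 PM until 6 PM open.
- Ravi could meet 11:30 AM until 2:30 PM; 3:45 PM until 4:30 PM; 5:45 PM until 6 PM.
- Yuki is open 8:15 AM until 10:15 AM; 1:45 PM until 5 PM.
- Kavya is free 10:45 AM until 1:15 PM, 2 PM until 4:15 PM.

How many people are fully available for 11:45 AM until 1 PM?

2

Ravi and Kavya can make the full 11:45-13:00 slot — that's 2.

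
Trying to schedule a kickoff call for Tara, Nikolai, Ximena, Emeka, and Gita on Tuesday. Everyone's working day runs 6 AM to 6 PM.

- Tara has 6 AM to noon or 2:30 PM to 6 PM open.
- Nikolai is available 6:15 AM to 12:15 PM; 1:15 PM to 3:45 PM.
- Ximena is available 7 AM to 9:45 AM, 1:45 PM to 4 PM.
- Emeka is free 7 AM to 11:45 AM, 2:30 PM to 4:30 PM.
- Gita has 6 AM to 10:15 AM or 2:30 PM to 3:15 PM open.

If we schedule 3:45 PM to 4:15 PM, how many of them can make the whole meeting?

2

Tara and Emeka can make the full 15:45-16:15 slot — that's 2.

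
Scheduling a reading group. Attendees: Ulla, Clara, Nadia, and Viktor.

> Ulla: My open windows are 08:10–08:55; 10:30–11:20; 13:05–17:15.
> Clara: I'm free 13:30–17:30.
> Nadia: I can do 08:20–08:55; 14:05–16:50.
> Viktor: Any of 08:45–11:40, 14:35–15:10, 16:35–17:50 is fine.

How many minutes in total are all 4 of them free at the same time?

50

Ulla ∩ Clara: 13:30-17:15.
Ulla ∩ Clara ∩ Nadia: 14:05-16:50.
Ulla ∩ Clara ∩ Nadia ∩ Viktor: 14:35-15:10, 16:35-16:50.
Those are the intersection windows.
Summing the common windows: 35 + 15 = 50 minutes.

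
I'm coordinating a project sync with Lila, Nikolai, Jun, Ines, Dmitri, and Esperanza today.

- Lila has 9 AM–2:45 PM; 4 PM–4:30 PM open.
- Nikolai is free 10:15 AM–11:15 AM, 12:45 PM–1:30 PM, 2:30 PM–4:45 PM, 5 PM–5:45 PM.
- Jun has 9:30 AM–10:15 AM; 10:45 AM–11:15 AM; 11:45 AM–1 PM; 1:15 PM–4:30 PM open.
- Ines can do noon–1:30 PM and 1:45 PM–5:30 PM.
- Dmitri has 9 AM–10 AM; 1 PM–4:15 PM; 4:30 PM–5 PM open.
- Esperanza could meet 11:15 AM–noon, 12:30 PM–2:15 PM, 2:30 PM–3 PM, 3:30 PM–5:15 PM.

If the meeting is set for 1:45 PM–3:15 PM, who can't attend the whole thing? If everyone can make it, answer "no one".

Esperanza, Lila, Nikolai

Lila: not fully free for 13:45-15:15. Nikolai: not fully free for 13:45-15:15. Jun: free for 13:45-15:15. Ines: free for 13:45-15:15. Dmitri: free for 13:45-15:15. Esperanza: not fully free for 13:45-15:15.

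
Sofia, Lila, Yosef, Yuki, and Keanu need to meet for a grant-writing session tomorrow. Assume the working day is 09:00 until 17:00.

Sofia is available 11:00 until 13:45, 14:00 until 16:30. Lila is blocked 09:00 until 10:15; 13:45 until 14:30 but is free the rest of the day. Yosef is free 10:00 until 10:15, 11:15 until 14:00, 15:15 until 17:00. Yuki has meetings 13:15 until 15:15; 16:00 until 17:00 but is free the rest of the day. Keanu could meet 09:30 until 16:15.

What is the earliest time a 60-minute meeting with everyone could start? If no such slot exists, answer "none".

11:15

Sofia free: 11:00-13:45, 14:00-16:30.
Lila free: 10:15-13:45, 14:30-17:00 (invert busy blocks within the working day).
Yosef free: 10:00-10:15, 11:15-14:00, 15:15-17:00.
Yuki free: 09:00-13:15, 15:15-16:00 (invert busy blocks within the working day).
Keanu free: 09:30-16:15.
Sofia ∩ Lila: 11:00-13:45, 14:30-16:30.
Sofia ∩ Lila ∩ Yosef: 11:15-13:45, 15:15-16:30.
Sofia ∩ Lila ∩ Yosef ∩ Yuki: 11:15-13:15, 15:15-16:00.
Sofia ∩ Lila ∩ Yosef ∩ Yuki ∩ Keanu: 11:15-13:15, 15:15-16:00.
The first common window of at least 60 minutes is 11:15-13:15, so the earliest start is 11:15.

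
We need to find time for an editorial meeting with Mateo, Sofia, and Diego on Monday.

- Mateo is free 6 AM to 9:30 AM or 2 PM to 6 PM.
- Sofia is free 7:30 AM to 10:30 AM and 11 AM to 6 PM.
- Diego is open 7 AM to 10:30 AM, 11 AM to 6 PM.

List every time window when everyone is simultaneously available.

Mateo ∩ Sofia: 07:30-09:30, 14:00-18:00.
Mateo ∩ Sofia ∩ Diego: 07:30-09:30, 14:00-18:00.

07:30-09:30, 14:00-18:00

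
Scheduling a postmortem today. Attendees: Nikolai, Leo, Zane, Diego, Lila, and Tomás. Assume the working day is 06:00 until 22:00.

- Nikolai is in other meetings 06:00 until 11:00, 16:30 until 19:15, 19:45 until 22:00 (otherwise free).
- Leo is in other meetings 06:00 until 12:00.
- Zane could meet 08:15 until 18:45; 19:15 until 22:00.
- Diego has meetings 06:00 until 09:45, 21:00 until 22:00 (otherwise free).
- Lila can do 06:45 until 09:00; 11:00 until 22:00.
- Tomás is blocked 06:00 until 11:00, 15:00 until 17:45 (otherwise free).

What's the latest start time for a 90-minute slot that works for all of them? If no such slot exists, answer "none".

Nikolai free: 11:00-16:30, 19:15-19:45 (invert busy blocks within the working day).
Leo free: 12:00-22:00 (invert busy blocks within the working day).
Zane free: 08:15-18:45, 19:15-22:00.
Diego free: 09:45-21:00 (invert busy blocks within the working day).
Lila free: 06:45-09:00, 11:00-22:00.
Tomás free: 11:00-15:00, 17:45-22:00 (invert busy blocks within the working day).
Nikolai ∩ Leo: 12:00-16:30, 19:15-19:45.
Nikolai ∩ Leo ∩ Zane: 12:00-16:30, 19:15-19:45.
Nikolai ∩ Leo ∩ Zane ∩ Diego: 12:00-16:30, 19:15-19:45.
Nikolai ∩ Leo ∩ Zane ∩ Diego ∩ Lila: 12:00-16:30, 19:15-19:45.
Nikolai ∩ Leo ∩ Zane ∩ Diego ∩ Lila ∩ Tomás: 12:00-15:00, 19:15-19:45.
The last common window of at least 90 minutes is 12:00-15:00; a 90-minute meeting can start as late as 13:30 and still end by 15:00.

13:30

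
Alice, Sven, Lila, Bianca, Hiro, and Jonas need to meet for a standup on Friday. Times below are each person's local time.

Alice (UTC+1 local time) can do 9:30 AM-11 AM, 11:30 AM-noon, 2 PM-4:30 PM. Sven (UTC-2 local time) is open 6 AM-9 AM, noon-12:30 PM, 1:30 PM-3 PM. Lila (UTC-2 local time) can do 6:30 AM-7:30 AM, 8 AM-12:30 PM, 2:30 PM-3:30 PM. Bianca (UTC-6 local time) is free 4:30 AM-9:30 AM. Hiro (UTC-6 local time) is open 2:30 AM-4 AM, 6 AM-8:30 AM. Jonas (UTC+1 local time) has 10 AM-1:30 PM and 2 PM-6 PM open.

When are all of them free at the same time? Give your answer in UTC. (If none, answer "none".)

Alice in UTC: 08:30-10:00, 10:30-11:00, 13:00-15:30 (subtract 1h to convert from UTC+1).
Sven in UTC: 08:00-11:00, 14:00-14:30, 15:30-17:00 (add 2h to convert from UTC-2).
Lila in UTC: 08:30-09:30, 10:00-14:30, 16:30-17:30 (add 2h to convert from UTC-2).
Bianca in UTC: 10:30-15:30 (add 6h to convert from UTC-6).
Hiro in UTC: 08:30-10:00, 12:00-14:30 (add 6h to convert from UTC-6).
Jonas in UTC: 09:00-12:30, 13:00-17:00 (subtract 1h to convert from UTC+1).
Alice ∩ Sven: 08:30-10:00, 10:30-11:00, 14:00-14:30.
Alice ∩ Sven ∩ Lila: 08:30-09:30, 10:30-11:00, 14:00-14:30.
Alice ∩ Sven ∩ Lila ∩ Bianca: 10:30-11:00, 14:00-14:30.
Alice ∩ Sven ∩ Lila ∩ Bianca ∩ Hiro: 14:00-14:30.
Alice ∩ Sven ∩ Lila ∩ Bianca ∩ Hiro ∩ Jonas: 14:00-14:30.

14:00-14:30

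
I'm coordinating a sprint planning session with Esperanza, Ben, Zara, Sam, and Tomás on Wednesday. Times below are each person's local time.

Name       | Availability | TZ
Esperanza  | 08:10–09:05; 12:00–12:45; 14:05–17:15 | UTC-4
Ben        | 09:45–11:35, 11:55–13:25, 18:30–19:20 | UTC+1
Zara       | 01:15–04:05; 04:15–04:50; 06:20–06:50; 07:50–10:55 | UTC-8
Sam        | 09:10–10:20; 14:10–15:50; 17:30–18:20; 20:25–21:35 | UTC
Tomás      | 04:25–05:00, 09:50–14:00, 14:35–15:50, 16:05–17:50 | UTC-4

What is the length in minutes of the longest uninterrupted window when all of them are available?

0

Esperanza in UTC: 12:10-13:05, 16:00-16:45, 18:05-21:15 (add 4h to convert from UTC-4).
Ben in UTC: 08:45-10:35, 10:55-12:25, 17:30-18:20 (subtract 1h to convert from UTC+1).
Zara in UTC: 09:15-12:05, 12:15-12:50, 14:20-14:50, 15:50-18:55 (add 8h to convert from UTC-8).
Sam in UTC: 09:10-10:20, 14:10-15:50, 17:30-18:20, 20:25-21:35.
Tomás in UTC: 08:25-09:00, 13:50-18:00, 18:35-19:50, 20:05-21:50 (add 4h to convert from UTC-4).
Esperanza ∩ Ben: 12:10-12:25, 18:05-18:20.
Esperanza ∩ Ben ∩ Zara: 12:15-12:25, 18:05-18:20.
Esperanza ∩ Ben ∩ Zara ∩ Sam: 18:05-18:20.
Esperanza ∩ Ben ∩ Zara ∩ Sam ∩ Tomás: ∅.
There is no time when everyone is free.
No common window exists, so the longest block is 0 minutes.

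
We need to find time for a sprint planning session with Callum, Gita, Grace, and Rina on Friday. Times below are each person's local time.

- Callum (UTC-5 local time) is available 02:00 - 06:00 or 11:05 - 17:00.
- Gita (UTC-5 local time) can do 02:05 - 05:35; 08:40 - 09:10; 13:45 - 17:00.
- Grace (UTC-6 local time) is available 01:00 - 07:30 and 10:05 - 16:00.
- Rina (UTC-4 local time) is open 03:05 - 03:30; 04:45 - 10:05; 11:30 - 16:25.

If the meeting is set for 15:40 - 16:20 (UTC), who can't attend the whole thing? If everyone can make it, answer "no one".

Callum in UTC: 07:00-11:00, 16:05-22:00 (add 5h to convert from UTC-5).
Gita in UTC: 07:05-10:35, 13:40-14:10, 18:45-22:00 (add 5h to convert from UTC-5).
Grace in UTC: 07:00-13:30, 16:05-22:00 (add 6h to convert from UTC-6).
Rina in UTC: 07:05-07:30, 08:45-14:05, 15:30-20:25 (add 4h to convert from UTC-4).
Callum: not fully free for 15:40-16:20. Gita: not fully free for 15:40-16:20. Grace: not fully free for 15:40-16:20. Rina: free for 15:40-16:20.

Callum, Gita, Grace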